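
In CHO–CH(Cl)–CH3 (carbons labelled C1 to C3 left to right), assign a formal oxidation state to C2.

0

Each bond to a more electronegative atom (O, N, halogen) counts +1, each bond to a less electronegative atom (H, metal, B, Si) counts −1, and each C–C bond counts 0.
C2 has one bond to C (0), one bond to C (0), one bond to Cl (+1), one bond to H (-1).
Oxidation state = 0 + 0 + 1 − 1 = 0.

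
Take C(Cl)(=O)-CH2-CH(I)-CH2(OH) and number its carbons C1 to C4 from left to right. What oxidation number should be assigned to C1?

C1 has one bond to C (0), one bond to Cl (+1), a double bond to O (2×+1 = +2).
Oxidation state = 0 + 1 + 2 = +3.

+3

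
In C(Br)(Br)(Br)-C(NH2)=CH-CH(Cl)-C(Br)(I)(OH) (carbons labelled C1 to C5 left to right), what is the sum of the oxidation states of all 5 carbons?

+6

Bonds to more-electronegative neighbours contribute +1 each, bonds to H or metals contribute −1 each, and C–C bonds contribute 0. Tallying each carbon:
C1: 1C, 3Br → 0 + 3 = +3
C2: 3C, 1N → 0 + 1 = +1
C3: 3C, 1H → 0 − 1 = -1
C4: 2C, 1H, 1Cl → 0 − 1 + 1 = 0
C5: 1C, 1O, 1Br, 1I → 0 + 1 + 1 + 1 = +3
Sum = +3 + 1 − 1 + 0 + 3 = +6.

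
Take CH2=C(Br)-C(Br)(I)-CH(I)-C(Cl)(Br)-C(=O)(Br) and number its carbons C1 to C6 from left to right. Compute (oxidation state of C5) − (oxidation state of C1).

+4

C5: 2C, 1Cl, 1Br → 0 + 1 + 1 = +2
C1: 2C, 2H → 0 − 2 = -2
Difference: +2 − (-2) = +4.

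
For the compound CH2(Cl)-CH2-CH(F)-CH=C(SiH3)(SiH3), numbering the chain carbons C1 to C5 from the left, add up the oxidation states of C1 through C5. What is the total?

-6

Tallying each carbon's bonds:
C1: 1C, 2H, 1Cl → 0 − 2 + 1 = -1
C2: 2C, 2H → 0 − 2 = -2
C3: 2C, 1H, 1F → 0 − 1 + 1 = 0
C4: 3C, 1H → 0 − 1 = -1
C5: 2C, 2Si → 0 − 2 = -2
Sum = -1 − 2 + 0 − 1 − 2 = -6.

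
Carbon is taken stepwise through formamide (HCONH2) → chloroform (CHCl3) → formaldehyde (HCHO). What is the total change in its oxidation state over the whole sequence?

Carbon oxidation states along the series — formamide: +2, chloroform: +2, formaldehyde: 0.
Net change = 0 − (+2) = -2.

-2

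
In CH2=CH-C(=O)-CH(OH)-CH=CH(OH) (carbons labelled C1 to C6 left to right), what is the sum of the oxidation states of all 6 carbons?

Bonds to more-electronegative neighbours contribute +1 each, bonds to H or metals contribute −1 each, and C–C bonds contribute 0. Tallying each carbon:
C1: 2C, 2H → 0 − 2 = -2
C2: 3C, 1H → 0 − 1 = -1
C3: 2C, 2O → 0 + 2 = +2
C4: 2C, 1H, 1O → 0 − 1 + 1 = 0
C5: 3C, 1H → 0 − 1 = -1
C6: 2C, 1H, 1O → 0 − 1 + 1 = 0
Sum = -2 − 1 + 2 + 0 − 1 + 0 = -2.

-2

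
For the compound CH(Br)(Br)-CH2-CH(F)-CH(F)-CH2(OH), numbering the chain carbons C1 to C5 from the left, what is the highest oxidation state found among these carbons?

+1

Tallying each carbon's bonds:
C1: 1C, 1H, 2Br → 0 − 1 + 2 = +1
C2: 2C, 2H → 0 − 2 = -2
C3: 2C, 1H, 1F → 0 − 1 + 1 = 0
C4: 2C, 1H, 1F → 0 − 1 + 1 = 0
C5: 1C, 2H, 1O → 0 − 2 + 1 = -1
The highest value is +1.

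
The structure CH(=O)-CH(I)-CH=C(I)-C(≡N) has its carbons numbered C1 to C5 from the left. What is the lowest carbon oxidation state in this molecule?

-1

Bonds to more-electronegative neighbours contribute +1 each, bonds to H or metals contribute −1 each, and C–C bonds contribute 0. Tallying each carbon:
C1: 1C, 1H, 2O → 0 − 1 + 2 = +1
C2: 2C, 1H, 1I → 0 − 1 + 1 = 0
C3: 3C, 1H → 0 − 1 = -1
C4: 3C, 1I → 0 + 1 = +1
C5: 1C, 3N → 0 + 3 = +3
The lowest value is -1.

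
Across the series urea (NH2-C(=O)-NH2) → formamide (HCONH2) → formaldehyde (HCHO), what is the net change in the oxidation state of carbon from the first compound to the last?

Carbon oxidation states along the series — urea: +4, formamide: +2, formaldehyde: 0.
Net change = 0 − (+4) = -4.

-4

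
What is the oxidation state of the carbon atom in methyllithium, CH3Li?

The carbon has one bond to H (-1), one bond to H (-1), one bond to H (-1), one bond to Li (-1).
Oxidation state = -1 − 1 − 1 − 1 = -4.

-4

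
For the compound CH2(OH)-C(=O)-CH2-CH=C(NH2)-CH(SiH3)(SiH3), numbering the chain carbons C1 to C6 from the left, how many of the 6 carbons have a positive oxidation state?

Tallying each carbon's bonds:
C1: 1C, 2H, 1O → 0 − 2 + 1 = -1
C2: 2C, 2O → 0 + 2 = +2
C3: 2C, 2H → 0 − 2 = -2
C4: 3C, 1H → 0 − 1 = -1
C5: 3C, 1N → 0 + 1 = +1
C6: 1C, 1H, 2Si → 0 − 1 − 2 = -3
2 carbons (C2, C5) meet the condition.

2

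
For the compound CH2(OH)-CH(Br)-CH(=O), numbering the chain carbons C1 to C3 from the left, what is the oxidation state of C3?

C3 has one bond to C (0), a double bond to O (2×+1 = +2), one bond to H (-1).
Oxidation state = 0 + 2 − 1 = +1.

+1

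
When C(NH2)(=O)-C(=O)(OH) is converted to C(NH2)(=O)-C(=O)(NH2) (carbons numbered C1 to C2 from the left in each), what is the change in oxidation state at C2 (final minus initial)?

Before: C2 has 1 bond to C, 3 bonds to O → oxidation state +3.
After: C2 has 1 bond to C, 2 bonds to O, 1 bond to N → oxidation state +3.
Δ = +3 − (+3) = 0, so no net redox change at C2.

0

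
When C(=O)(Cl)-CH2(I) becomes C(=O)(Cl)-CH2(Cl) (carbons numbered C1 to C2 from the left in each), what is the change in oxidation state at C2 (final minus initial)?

Before: C2 has 1 bond to C, 2 bonds to H, 1 bond to I → oxidation state -1.
After: C2 has 1 bond to C, 2 bonds to H, 1 bond to Cl → oxidation state -1.
Δ = -1 − (-1) = 0, so no net redox change at C2.

0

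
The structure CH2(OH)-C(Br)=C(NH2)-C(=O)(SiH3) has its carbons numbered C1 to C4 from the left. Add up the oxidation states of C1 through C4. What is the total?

+2

Count +1 for every bond to an atom more electronegative than carbon and −1 for every bond to one less electronegative; C–C bonds are 0. Tallying each carbon:
C1: 1C, 2H, 1O → 0 − 2 + 1 = -1
C2: 3C, 1Br → 0 + 1 = +1
C3: 3C, 1N → 0 + 1 = +1
C4: 1C, 2O, 1Si → 0 + 2 − 1 = +1
Sum = -1 + 1 + 1 + 1 = +2.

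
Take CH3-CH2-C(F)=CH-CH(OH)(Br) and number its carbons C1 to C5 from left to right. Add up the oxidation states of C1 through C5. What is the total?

-4

Tallying each carbon's bonds:
C1: 1C, 3H → 0 − 3 = -3
C2: 2C, 2H → 0 − 2 = -2
C3: 3C, 1F → 0 + 1 = +1
C4: 3C, 1H → 0 − 1 = -1
C5: 1C, 1H, 1O, 1Br → 0 − 1 + 1 + 1 = +1
Sum = -3 − 2 + 1 − 1 + 1 = -4.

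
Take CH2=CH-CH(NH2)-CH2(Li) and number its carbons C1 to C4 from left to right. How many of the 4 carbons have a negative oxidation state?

Tallying each carbon's bonds:
C1: 2C, 2H → 0 − 2 = -2
C2: 3C, 1H → 0 − 1 = -1
C3: 2C, 1H, 1N → 0 − 1 + 1 = 0
C4: 1C, 2H, 1Li → 0 − 2 − 1 = -3
3 carbons (C1, C2, C4) meet the condition.

3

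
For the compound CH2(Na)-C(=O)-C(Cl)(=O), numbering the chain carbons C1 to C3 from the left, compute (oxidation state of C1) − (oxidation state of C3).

C1: 1C, 2H, 1Na → 0 − 2 − 1 = -3
C3: 1C, 2O, 1Cl → 0 + 2 + 1 = +3
Difference: -3 − (+3) = -6.

-6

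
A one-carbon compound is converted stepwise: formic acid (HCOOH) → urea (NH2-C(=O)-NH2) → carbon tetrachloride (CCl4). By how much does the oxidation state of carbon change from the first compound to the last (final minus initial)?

+2

Carbon oxidation states along the series — formic acid: +2, urea: +4, carbon tetrachloride: +4.
Net change = +4 − (+2) = +2.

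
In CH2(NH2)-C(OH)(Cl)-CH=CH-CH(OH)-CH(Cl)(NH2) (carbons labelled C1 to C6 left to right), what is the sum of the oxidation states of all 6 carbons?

0

Tallying each carbon's bonds:
C1: 1C, 2H, 1N → 0 − 2 + 1 = -1
C2: 2C, 1O, 1Cl → 0 + 1 + 1 = +2
C3: 3C, 1H → 0 − 1 = -1
C4: 3C, 1H → 0 − 1 = -1
C5: 2C, 1H, 1O → 0 − 1 + 1 = 0
C6: 1C, 1H, 1N, 1Cl → 0 − 1 + 1 + 1 = +1
Sum = -1 + 2 − 1 − 1 + 0 + 1 = 0.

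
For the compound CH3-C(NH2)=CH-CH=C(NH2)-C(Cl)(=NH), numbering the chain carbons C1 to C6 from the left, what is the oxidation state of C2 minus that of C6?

C2: 3C, 1N → 0 + 1 = +1
C6: 1C, 2N, 1Cl → 0 + 2 + 1 = +3
Difference: +1 − (+3) = -2.

-2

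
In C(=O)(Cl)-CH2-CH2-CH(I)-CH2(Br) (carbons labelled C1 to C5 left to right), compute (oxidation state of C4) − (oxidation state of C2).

+2

C4: 2C, 1H, 1I → 0 − 1 + 1 = 0
C2: 2C, 2H → 0 − 2 = -2
Difference: 0 − (-2) = +2.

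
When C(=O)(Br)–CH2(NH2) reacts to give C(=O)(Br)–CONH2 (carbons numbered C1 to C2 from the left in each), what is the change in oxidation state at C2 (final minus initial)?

Before: C2 has 1 bond to C, 2 bonds to H, 1 bond to N → oxidation state -1.
After: C2 has 1 bond to C, 2 bonds to O, 1 bond to N → oxidation state +3.
Δ = +3 − (-1) = +4, so this is an oxidation at C2.

+4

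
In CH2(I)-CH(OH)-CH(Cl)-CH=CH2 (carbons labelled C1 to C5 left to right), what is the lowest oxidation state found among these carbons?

-2

Tallying each carbon's bonds:
C1: 1C, 2H, 1I → 0 − 2 + 1 = -1
C2: 2C, 1H, 1O → 0 − 1 + 1 = 0
C3: 2C, 1H, 1Cl → 0 − 1 + 1 = 0
C4: 3C, 1H → 0 − 1 = -1
C5: 2C, 2H → 0 − 2 = -2
The lowest value is -2.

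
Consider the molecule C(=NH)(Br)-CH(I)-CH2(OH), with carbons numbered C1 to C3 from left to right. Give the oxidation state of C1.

+3

Bonds to more-electronegative neighbours contribute +1 each, bonds to H or metals contribute −1 each, and C–C bonds contribute 0.
C1 has one bond to C (0), a double bond to N (2×+1 = +2), one bond to Br (+1).
Oxidation state = 0 + 2 + 1 = +3.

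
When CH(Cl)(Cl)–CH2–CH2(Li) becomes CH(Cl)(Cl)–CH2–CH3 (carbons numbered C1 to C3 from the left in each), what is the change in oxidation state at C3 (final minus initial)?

Before: C3 has 1 bond to C, 2 bonds to H, 1 bond to Li → oxidation state -3.
After: C3 has 1 bond to C, 3 bonds to H → oxidation state -3.
Δ = -3 − (-3) = 0, so no net redox change at C3.

0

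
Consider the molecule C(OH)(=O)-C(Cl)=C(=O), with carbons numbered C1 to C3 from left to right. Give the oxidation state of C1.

+3

C1 has one bond to C (0), one bond to O (+1), a double bond to O (2×+1 = +2).
Oxidation state = 0 + 1 + 2 = +3.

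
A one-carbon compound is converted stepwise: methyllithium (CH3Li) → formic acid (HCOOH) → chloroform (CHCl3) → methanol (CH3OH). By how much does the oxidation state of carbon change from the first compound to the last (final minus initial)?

+2

Carbon oxidation states along the series — methyllithium: -4, formic acid: +2, chloroform: +2, methanol: -2.
Net change = -2 − (-4) = +2.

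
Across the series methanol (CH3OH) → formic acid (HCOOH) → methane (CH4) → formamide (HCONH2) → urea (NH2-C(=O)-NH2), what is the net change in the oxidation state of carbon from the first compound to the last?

+6

Carbon oxidation states along the series — methanol: -2, formic acid: +2, methane: -4, formamide: +2, urea: +4.
Net change = +4 − (-2) = +6.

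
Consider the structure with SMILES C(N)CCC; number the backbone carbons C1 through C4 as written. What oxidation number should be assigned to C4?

C4 has one bond to C (0), one bond to H (-1), one bond to H (-1), one bond to H (-1).
Oxidation state = 0 − 1 − 1 − 1 = -3.

-3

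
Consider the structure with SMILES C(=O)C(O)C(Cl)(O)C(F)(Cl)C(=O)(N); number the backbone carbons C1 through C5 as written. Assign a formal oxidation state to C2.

C2 has one bond to C (0), one bond to C (0), one bond to O (+1), one bond to H (-1).
Oxidation state = 0 + 0 + 1 − 1 = 0.

0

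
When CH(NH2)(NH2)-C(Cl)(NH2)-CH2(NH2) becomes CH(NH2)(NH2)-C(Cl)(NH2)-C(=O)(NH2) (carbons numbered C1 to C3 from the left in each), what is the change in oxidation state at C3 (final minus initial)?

+4

Before: C3 has 1 bond to C, 2 bonds to H, 1 bond to N → oxidation state -1.
After: C3 has 1 bond to C, 2 bonds to O, 1 bond to N → oxidation state +3.
Δ = +3 − (-1) = +4, so this is an oxidation at C3.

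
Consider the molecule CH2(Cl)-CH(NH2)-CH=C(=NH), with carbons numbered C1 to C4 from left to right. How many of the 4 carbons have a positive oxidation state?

Tallying each carbon's bonds:
C1: 1C, 2H, 1Cl → 0 − 2 + 1 = -1
C2: 2C, 1H, 1N → 0 − 1 + 1 = 0
C3: 3C, 1H → 0 − 1 = -1
C4: 2C, 2N → 0 + 2 = +2
1 carbon (C4) meets the condition.

1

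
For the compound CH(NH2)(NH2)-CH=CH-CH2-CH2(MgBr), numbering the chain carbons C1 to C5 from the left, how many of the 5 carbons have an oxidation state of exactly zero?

0

Assign +1 per bond to O/N/halogen, −1 per bond to H or an electropositive element, and 0 per bond to carbon. Tallying each carbon:
C1: 1C, 1H, 2N → 0 − 1 + 2 = +1
C2: 3C, 1H → 0 − 1 = -1
C3: 3C, 1H → 0 − 1 = -1
C4: 2C, 2H → 0 − 2 = -2
C5: 1C, 2H, 1Mg → 0 − 2 − 1 = -3
0 carbons meet the condition.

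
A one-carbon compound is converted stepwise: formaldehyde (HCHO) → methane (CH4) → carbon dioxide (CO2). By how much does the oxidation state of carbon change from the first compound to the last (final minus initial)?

Carbon oxidation states along the series — formaldehyde: 0, methane: -4, carbon dioxide: +4.
Net change = +4 − (0) = +4.

+4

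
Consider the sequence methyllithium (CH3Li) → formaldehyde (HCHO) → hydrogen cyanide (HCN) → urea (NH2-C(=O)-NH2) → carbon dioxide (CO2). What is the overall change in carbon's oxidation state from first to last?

+8

Carbon oxidation states along the series — methyllithium: -4, formaldehyde: 0, hydrogen cyanide: +2, urea: +4, carbon dioxide: +4.
Net change = +4 − (-4) = +8.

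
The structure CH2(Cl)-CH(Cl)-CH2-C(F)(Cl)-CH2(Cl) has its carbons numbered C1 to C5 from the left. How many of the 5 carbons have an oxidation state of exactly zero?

1

Tallying each carbon's bonds:
C1: 1C, 2H, 1Cl → 0 − 2 + 1 = -1
C2: 2C, 1H, 1Cl → 0 − 1 + 1 = 0
C3: 2C, 2H → 0 − 2 = -2
C4: 2C, 1F, 1Cl → 0 + 1 + 1 = +2
C5: 1C, 2H, 1Cl → 0 − 2 + 1 = -1
1 carbon (C2) meets the condition.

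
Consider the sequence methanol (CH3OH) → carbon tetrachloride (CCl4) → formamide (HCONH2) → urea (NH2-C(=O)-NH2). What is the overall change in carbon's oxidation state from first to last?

Carbon oxidation states along the series — methanol: -2, carbon tetrachloride: +4, formamide: +2, urea: +4.
Net change = +4 − (-2) = +6.

+6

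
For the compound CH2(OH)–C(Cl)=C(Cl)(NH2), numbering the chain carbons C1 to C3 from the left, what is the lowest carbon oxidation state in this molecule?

-1

Tallying each carbon's bonds:
C1: 1C, 2H, 1O → 0 − 2 + 1 = -1
C2: 3C, 1Cl → 0 + 1 = +1
C3: 2C, 1N, 1Cl → 0 + 1 + 1 = +2
The lowest value is -1.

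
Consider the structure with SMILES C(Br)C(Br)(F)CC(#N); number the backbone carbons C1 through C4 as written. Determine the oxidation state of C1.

C1 has one bond to C (0), one bond to H (-1), one bond to Br (+1), one bond to H (-1).
Oxidation state = 0 − 1 + 1 − 1 = -1.

-1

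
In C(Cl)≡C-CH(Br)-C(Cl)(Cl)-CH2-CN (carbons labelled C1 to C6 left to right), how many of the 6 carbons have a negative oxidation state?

Count +1 for every bond to an atom more electronegative than carbon and −1 for every bond to one less electronegative; C–C bonds are 0. Tallying each carbon:
C1: 3C, 1Cl → 0 + 1 = +1
C2: 4C → 0 = 0
C3: 2C, 1H, 1Br → 0 − 1 + 1 = 0
C4: 2C, 2Cl → 0 + 2 = +2
C5: 2C, 2H → 0 − 2 = -2
C6: 1C, 3N → 0 + 3 = +3
1 carbon (C5) meets the condition.

1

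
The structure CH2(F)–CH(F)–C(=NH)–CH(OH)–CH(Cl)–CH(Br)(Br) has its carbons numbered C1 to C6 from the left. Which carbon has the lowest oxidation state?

C1

Assign +1 per bond to O/N/halogen, −1 per bond to H or an electropositive element, and 0 per bond to carbon. Tallying each carbon:
C1: 1C, 2H, 1F → 0 − 2 + 1 = -1
C2: 2C, 1H, 1F → 0 − 1 + 1 = 0
C3: 2C, 2N → 0 + 2 = +2
C4: 2C, 1H, 1O → 0 − 1 + 1 = 0
C5: 2C, 1H, 1Cl → 0 − 1 + 1 = 0
C6: 1C, 1H, 2Br → 0 − 1 + 2 = +1
The most reduced carbon is C1 at -1.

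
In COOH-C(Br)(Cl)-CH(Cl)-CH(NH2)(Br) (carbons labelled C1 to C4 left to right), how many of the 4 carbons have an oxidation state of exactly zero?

Assign +1 per bond to O/N/halogen, −1 per bond to H or an electropositive element, and 0 per bond to carbon. Tallying each carbon:
C1: 1C, 3O → 0 + 3 = +3
C2: 2C, 1Cl, 1Br → 0 + 1 + 1 = +2
C3: 2C, 1H, 1Cl → 0 − 1 + 1 = 0
C4: 1C, 1H, 1N, 1Br → 0 − 1 + 1 + 1 = +1
1 carbon (C3) meets the condition.

1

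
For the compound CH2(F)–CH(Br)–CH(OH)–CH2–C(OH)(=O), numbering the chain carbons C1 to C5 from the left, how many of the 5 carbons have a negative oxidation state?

Each bond to a more electronegative atom (O, N, halogen) counts +1, each bond to a less electronegative atom (H, metal, B, Si) counts −1, and each C–C bond counts 0. Tallying each carbon:
C1: 1C, 2H, 1F → 0 − 2 + 1 = -1
C2: 2C, 1H, 1Br → 0 − 1 + 1 = 0
C3: 2C, 1H, 1O → 0 − 1 + 1 = 0
C4: 2C, 2H → 0 − 2 = -2
C5: 1C, 3O → 0 + 3 = +3
2 carbons (C1, C4) meet the condition.

2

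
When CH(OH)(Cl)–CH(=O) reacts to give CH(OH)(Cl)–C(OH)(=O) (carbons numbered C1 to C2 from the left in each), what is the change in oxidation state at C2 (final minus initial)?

Before: C2 has 1 bond to C, 1 bond to H, 2 bonds to O → oxidation state +1.
After: C2 has 1 bond to C, 3 bonds to O → oxidation state +3.
Δ = +3 − (+1) = +2, so this is an oxidation at C2.

+2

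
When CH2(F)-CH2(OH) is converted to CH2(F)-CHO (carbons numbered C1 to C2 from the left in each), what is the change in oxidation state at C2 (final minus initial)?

Before: C2 has 1 bond to C, 2 bonds to H, 1 bond to O → oxidation state -1.
After: C2 has 1 bond to C, 1 bond to H, 2 bonds to O → oxidation state +1.
Δ = +1 − (-1) = +2, so this is an oxidation at C2.

+2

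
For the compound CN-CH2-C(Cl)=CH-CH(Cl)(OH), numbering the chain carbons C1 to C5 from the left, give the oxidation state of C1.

+3

C1 has one bond to C (0), a triple bond to N (3×+1 = +3).
Oxidation state = 0 + 3 = +3.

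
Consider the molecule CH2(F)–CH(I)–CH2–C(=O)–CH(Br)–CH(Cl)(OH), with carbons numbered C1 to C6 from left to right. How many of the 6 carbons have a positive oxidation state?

Each bond to a more electronegative atom (O, N, halogen) counts +1, each bond to a less electronegative atom (H, metal, B, Si) counts −1, and each C–C bond counts 0. Tallying each carbon:
C1: 1C, 2H, 1F → 0 − 2 + 1 = -1
C2: 2C, 1H, 1I → 0 − 1 + 1 = 0
C3: 2C, 2H → 0 − 2 = -2
C4: 2C, 2O → 0 + 2 = +2
C5: 2C, 1H, 1Br → 0 − 1 + 1 = 0
C6: 1C, 1H, 1O, 1Cl → 0 − 1 + 1 + 1 = +1
2 carbons (C4, C6) meet the condition.

2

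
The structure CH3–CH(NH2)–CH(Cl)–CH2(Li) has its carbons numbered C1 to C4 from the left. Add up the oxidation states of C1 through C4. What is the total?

-6

Tallying each carbon's bonds:
C1: 1C, 3H → 0 − 3 = -3
C2: 2C, 1H, 1N → 0 − 1 + 1 = 0
C3: 2C, 1H, 1Cl → 0 − 1 + 1 = 0
C4: 1C, 2H, 1Li → 0 − 2 − 1 = -3
Sum = -3 + 0 + 0 − 3 = -6.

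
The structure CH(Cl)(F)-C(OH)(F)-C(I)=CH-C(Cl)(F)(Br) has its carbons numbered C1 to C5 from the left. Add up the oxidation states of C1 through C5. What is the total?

+6

Tallying each carbon's bonds:
C1: 1C, 1H, 1F, 1Cl → 0 − 1 + 1 + 1 = +1
C2: 2C, 1O, 1F → 0 + 1 + 1 = +2
C3: 3C, 1I → 0 + 1 = +1
C4: 3C, 1H → 0 − 1 = -1
C5: 1C, 1F, 1Cl, 1Br → 0 + 1 + 1 + 1 = +3
Sum = +1 + 2 + 1 − 1 + 3 = +6.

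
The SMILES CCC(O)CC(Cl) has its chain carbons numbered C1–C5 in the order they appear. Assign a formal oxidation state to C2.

C2 has one bond to C (0), one bond to C (0), one bond to H (-1), one bond to H (-1).
Oxidation state = 0 + 0 − 1 − 1 = -2.

-2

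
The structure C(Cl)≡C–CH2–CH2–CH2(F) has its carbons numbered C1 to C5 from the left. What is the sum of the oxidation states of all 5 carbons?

-4

Tallying each carbon's bonds:
C1: 3C, 1Cl → 0 + 1 = +1
C2: 4C → 0 = 0
C3: 2C, 2H → 0 − 2 = -2
C4: 2C, 2H → 0 − 2 = -2
C5: 1C, 2H, 1F → 0 − 2 + 1 = -1
Sum = +1 + 0 − 2 − 2 − 1 = -4.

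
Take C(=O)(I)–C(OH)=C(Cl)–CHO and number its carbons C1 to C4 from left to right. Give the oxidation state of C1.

+3

Count +1 for every bond to an atom more electronegative than carbon and −1 for every bond to one less electronegative; C–C bonds are 0.
C1 has one bond to C (0), a double bond to O (2×+1 = +2), one bond to I (+1).
Oxidation state = 0 + 2 + 1 = +3.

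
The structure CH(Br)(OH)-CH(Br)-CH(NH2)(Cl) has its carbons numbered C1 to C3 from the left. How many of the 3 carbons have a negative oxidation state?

Tallying each carbon's bonds:
C1: 1C, 1H, 1O, 1Br → 0 − 1 + 1 + 1 = +1
C2: 2C, 1H, 1Br → 0 − 1 + 1 = 0
C3: 1C, 1H, 1N, 1Cl → 0 − 1 + 1 + 1 = +1
0 carbons meet the condition.

0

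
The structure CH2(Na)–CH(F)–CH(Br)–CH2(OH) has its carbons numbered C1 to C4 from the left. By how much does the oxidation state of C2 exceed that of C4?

+1

C2: 2C, 1H, 1F → 0 − 1 + 1 = 0
C4: 1C, 2H, 1O → 0 − 2 + 1 = -1
Difference: 0 − (-1) = +1.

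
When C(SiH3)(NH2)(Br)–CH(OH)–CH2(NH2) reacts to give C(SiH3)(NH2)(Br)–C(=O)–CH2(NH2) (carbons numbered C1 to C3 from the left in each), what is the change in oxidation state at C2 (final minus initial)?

Before: C2 has 2 bonds to C, 1 bond to H, 1 bond to O → oxidation state 0.
After: C2 has 2 bonds to C, 2 bonds to O → oxidation state +2.
Δ = +2 − (0) = +2, so this is an oxidation at C2.

+2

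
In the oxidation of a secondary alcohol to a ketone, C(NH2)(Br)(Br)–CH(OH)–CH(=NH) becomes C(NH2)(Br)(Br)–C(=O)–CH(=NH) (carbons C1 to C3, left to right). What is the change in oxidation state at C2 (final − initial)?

Before: C2 has 2 bonds to C, 1 bond to H, 1 bond to O → oxidation state 0.
After: C2 has 2 bonds to C, 2 bonds to O → oxidation state +2.
Δ = +2 − (0) = +2, so this is an oxidation at C2.

+2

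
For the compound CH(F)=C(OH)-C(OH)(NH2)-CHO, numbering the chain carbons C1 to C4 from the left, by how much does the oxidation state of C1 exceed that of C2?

-1

C1: 2C, 1H, 1F → 0 − 1 + 1 = 0
C2: 3C, 1O → 0 + 1 = +1
Difference: 0 − (+1) = -1.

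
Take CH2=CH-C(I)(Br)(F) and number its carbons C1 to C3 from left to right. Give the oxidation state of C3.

+3

C3 has one bond to C (0), one bond to I (+1), one bond to Br (+1), one bond to F (+1).
Oxidation state = 0 + 1 + 1 + 1 = +3.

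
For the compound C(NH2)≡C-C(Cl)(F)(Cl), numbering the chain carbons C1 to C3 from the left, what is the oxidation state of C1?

C1 has a triple bond to C (3×0 = 0), one bond to N (+1).
Oxidation state = 0 + 1 = +1.

+1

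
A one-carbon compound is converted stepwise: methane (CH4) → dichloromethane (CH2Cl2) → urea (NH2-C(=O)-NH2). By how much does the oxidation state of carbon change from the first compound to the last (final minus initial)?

Carbon oxidation states along the series — methane: -4, dichloromethane: 0, urea: +4.
Net change = +4 − (-4) = +8.

+8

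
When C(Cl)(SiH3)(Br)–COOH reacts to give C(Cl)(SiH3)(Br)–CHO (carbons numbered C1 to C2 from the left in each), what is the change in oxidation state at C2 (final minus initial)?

-2

Before: C2 has 1 bond to C, 3 bonds to O → oxidation state +3.
After: C2 has 1 bond to C, 1 bond to H, 2 bonds to O → oxidation state +1.
Δ = +1 − (+3) = -2, so this is a reduction at C2.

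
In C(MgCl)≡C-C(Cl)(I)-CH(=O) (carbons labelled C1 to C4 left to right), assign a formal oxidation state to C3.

C3 has one bond to C (0), one bond to C (0), one bond to Cl (+1), one bond to I (+1).
Oxidation state = 0 + 0 + 1 + 1 = +2.

+2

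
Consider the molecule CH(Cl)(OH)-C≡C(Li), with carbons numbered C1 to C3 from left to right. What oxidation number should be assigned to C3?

-1

Each bond to a more electronegative atom (O, N, halogen) counts +1, each bond to a less electronegative atom (H, metal, B, Si) counts −1, and each C–C bond counts 0.
C3 has a triple bond to C (3×0 = 0), one bond to Li (-1).
Oxidation state = 0 − 1 = -1.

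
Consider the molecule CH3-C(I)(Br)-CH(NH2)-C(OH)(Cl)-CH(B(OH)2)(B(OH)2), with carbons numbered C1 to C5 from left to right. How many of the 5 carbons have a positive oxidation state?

Bonds to more-electronegative neighbours contribute +1 each, bonds to H or metals contribute −1 each, and C–C bonds contribute 0. Tallying each carbon:
C1: 1C, 3H → 0 − 3 = -3
C2: 2C, 1Br, 1I → 0 + 1 + 1 = +2
C3: 2C, 1H, 1N → 0 − 1 + 1 = 0
C4: 2C, 1O, 1Cl → 0 + 1 + 1 = +2
C5: 1C, 1H, 2B → 0 − 1 − 2 = -3
2 carbons (C2, C4) meet the condition.

2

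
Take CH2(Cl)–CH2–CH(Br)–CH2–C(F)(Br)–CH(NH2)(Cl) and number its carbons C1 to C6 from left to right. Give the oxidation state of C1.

-1

Each bond to a more electronegative atom (O, N, halogen) counts +1, each bond to a less electronegative atom (H, metal, B, Si) counts −1, and each C–C bond counts 0.
C1 has one bond to C (0), one bond to Cl (+1), one bond to H (-1), one bond to H (-1).
Oxidation state = 0 + 1 − 1 − 1 = -1.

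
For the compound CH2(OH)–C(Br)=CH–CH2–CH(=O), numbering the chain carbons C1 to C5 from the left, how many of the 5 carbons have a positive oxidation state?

Assign +1 per bond to O/N/halogen, −1 per bond to H or an electropositive element, and 0 per bond to carbon. Tallying each carbon:
C1: 1C, 2H, 1O → 0 − 2 + 1 = -1
C2: 3C, 1Br → 0 + 1 = +1
C3: 3C, 1H → 0 − 1 = -1
C4: 2C, 2H → 0 − 2 = -2
C5: 1C, 1H, 2O → 0 − 1 + 2 = +1
2 carbons (C2, C5) meet the condition.

2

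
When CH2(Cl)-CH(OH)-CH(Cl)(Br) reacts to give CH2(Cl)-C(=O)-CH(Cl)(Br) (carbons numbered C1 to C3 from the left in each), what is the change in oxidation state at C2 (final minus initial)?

Before: C2 has 2 bonds to C, 1 bond to H, 1 bond to O → oxidation state 0.
After: C2 has 2 bonds to C, 2 bonds to O → oxidation state +2.
Δ = +2 − (0) = +2, so this is an oxidation at C2.

+2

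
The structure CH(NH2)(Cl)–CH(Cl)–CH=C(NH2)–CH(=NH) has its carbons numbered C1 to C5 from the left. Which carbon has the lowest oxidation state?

C3

Assign +1 per bond to O/N/halogen, −1 per bond to H or an electropositive element, and 0 per bond to carbon. Tallying each carbon:
C1: 1C, 1H, 1N, 1Cl → 0 − 1 + 1 + 1 = +1
C2: 2C, 1H, 1Cl → 0 − 1 + 1 = 0
C3: 3C, 1H → 0 − 1 = -1
C4: 3C, 1N → 0 + 1 = +1
C5: 1C, 1H, 2N → 0 − 1 + 2 = +1
The most reduced carbon is C3 at -1.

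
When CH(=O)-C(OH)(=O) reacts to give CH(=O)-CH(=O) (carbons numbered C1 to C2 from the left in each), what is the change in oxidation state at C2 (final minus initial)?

Before: C2 has 1 bond to C, 3 bonds to O → oxidation state +3.
After: C2 has 1 bond to C, 1 bond to H, 2 bonds to O → oxidation state +1.
Δ = +1 − (+3) = -2, so this is a reduction at C2.

-2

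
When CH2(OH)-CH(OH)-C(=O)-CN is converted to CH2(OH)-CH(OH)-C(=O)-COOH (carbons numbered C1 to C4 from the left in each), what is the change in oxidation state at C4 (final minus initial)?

0

Before: C4 has 1 bond to C, 3 bonds to N → oxidation state +3.
After: C4 has 1 bond to C, 3 bonds to O → oxidation state +3.
Δ = +3 − (+3) = 0, so no net redox change at C4.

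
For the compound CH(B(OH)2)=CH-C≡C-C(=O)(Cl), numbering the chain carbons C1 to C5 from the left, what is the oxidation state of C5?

Assign +1 per bond to O/N/halogen, −1 per bond to H or an electropositive element, and 0 per bond to carbon.
C5 has one bond to C (0), a double bond to O (2×+1 = +2), one bond to Cl (+1).
Oxidation state = 0 + 2 + 1 = +3.

+3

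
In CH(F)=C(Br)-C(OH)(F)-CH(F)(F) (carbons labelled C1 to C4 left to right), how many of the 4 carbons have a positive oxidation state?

Tallying each carbon's bonds:
C1: 2C, 1H, 1F → 0 − 1 + 1 = 0
C2: 3C, 1Br → 0 + 1 = +1
C3: 2C, 1O, 1F → 0 + 1 + 1 = +2
C4: 1C, 1H, 2F → 0 − 1 + 2 = +1
3 carbons (C2, C3, C4) meet the condition.

3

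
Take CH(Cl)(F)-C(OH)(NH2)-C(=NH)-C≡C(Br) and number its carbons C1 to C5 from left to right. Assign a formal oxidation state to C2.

Assign +1 per bond to O/N/halogen, −1 per bond to H or an electropositive element, and 0 per bond to carbon.
C2 has one bond to C (0), one bond to C (0), one bond to O (+1), one bond to N (+1).
Oxidation state = 0 + 0 + 1 + 1 = +2.

+2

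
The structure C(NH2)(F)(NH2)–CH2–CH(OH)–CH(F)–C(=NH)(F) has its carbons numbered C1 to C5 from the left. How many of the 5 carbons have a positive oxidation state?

2

Tallying each carbon's bonds:
C1: 1C, 2N, 1F → 0 + 2 + 1 = +3
C2: 2C, 2H → 0 − 2 = -2
C3: 2C, 1H, 1O → 0 − 1 + 1 = 0
C4: 2C, 1H, 1F → 0 − 1 + 1 = 0
C5: 1C, 2N, 1F → 0 + 2 + 1 = +3
2 carbons (C1, C5) meet the condition.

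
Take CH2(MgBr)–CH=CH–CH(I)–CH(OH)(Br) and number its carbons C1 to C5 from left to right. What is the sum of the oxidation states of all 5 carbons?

-4

Tallying each carbon's bonds:
C1: 1C, 2H, 1Mg → 0 − 2 − 1 = -3
C2: 3C, 1H → 0 − 1 = -1
C3: 3C, 1H → 0 − 1 = -1
C4: 2C, 1H, 1I → 0 − 1 + 1 = 0
C5: 1C, 1H, 1O, 1Br → 0 − 1 + 1 + 1 = +1
Sum = -3 − 1 − 1 + 0 + 1 = -4.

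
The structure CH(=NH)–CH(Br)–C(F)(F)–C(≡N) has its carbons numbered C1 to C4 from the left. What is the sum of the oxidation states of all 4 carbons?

+6

Tallying each carbon's bonds:
C1: 1C, 1H, 2N → 0 − 1 + 2 = +1
C2: 2C, 1H, 1Br → 0 − 1 + 1 = 0
C3: 2C, 2F → 0 + 2 = +2
C4: 1C, 3N → 0 + 3 = +3
Sum = +1 + 0 + 2 + 3 = +6.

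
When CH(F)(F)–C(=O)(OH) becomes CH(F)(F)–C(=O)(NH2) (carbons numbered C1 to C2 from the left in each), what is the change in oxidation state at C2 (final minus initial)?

0

Before: C2 has 1 bond to C, 3 bonds to O → oxidation state +3.
After: C2 has 1 bond to C, 2 bonds to O, 1 bond to N → oxidation state +3.
Δ = +3 − (+3) = 0, so no net redox change at C2.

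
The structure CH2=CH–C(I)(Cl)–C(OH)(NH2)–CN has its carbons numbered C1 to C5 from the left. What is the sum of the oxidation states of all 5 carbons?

+4

Tallying each carbon's bonds:
C1: 2C, 2H → 0 − 2 = -2
C2: 3C, 1H → 0 − 1 = -1
C3: 2C, 1Cl, 1I → 0 + 1 + 1 = +2
C4: 2C, 1O, 1N → 0 + 1 + 1 = +2
C5: 1C, 3N → 0 + 3 = +3
Sum = -2 − 1 + 2 + 2 + 3 = +4.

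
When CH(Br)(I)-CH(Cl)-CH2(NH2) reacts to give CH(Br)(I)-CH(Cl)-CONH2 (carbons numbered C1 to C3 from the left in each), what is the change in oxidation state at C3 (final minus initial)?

Before: C3 has 1 bond to C, 2 bonds to H, 1 bond to N → oxidation state -1.
After: C3 has 1 bond to C, 2 bonds to O, 1 bond to N → oxidation state +3.
Δ = +3 − (-1) = +4, so this is an oxidation at C3.

+4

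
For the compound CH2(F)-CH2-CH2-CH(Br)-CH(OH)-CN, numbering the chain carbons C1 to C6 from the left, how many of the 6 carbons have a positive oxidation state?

1

Assign +1 per bond to O/N/halogen, −1 per bond to H or an electropositive element, and 0 per bond to carbon. Tallying each carbon:
C1: 1C, 2H, 1F → 0 − 2 + 1 = -1
C2: 2C, 2H → 0 − 2 = -2
C3: 2C, 2H → 0 − 2 = -2
C4: 2C, 1H, 1Br → 0 − 1 + 1 = 0
C5: 2C, 1H, 1O → 0 − 1 + 1 = 0
C6: 1C, 3N → 0 + 3 = +3
1 carbon (C6) meets the condition.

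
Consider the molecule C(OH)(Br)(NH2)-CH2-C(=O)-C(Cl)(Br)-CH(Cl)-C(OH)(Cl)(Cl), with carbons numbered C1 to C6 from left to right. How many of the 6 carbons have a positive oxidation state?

4

Tallying each carbon's bonds:
C1: 1C, 1O, 1N, 1Br → 0 + 1 + 1 + 1 = +3
C2: 2C, 2H → 0 − 2 = -2
C3: 2C, 2O → 0 + 2 = +2
C4: 2C, 1Cl, 1Br → 0 + 1 + 1 = +2
C5: 2C, 1H, 1Cl → 0 − 1 + 1 = 0
C6: 1C, 1O, 2Cl → 0 + 1 + 2 = +3
4 carbons (C1, C3, C4, C6) meet the condition.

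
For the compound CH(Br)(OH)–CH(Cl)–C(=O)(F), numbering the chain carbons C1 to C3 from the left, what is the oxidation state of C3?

+3

C3 has one bond to C (0), a double bond to O (2×+1 = +2), one bond to F (+1).
Oxidation state = 0 + 2 + 1 = +3.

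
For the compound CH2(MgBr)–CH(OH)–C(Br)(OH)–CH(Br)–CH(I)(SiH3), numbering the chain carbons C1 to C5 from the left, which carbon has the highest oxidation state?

C3

Tallying each carbon's bonds:
C1: 1C, 2H, 1Mg → 0 − 2 − 1 = -3
C2: 2C, 1H, 1O → 0 − 1 + 1 = 0
C3: 2C, 1O, 1Br → 0 + 1 + 1 = +2
C4: 2C, 1H, 1Br → 0 − 1 + 1 = 0
C5: 1C, 1H, 1I, 1Si → 0 − 1 + 1 − 1 = -1
The most oxidised carbon is C3 at +2.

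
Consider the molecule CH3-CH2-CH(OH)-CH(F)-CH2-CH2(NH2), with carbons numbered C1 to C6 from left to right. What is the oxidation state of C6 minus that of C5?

C6: 1C, 2H, 1N → 0 − 2 + 1 = -1
C5: 2C, 2H → 0 − 2 = -2
Difference: -1 − (-2) = +1.

+1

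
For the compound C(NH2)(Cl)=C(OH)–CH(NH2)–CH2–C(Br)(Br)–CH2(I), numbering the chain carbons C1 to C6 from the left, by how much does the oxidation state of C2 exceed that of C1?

C2: 3C, 1O → 0 + 1 = +1
C1: 2C, 1N, 1Cl → 0 + 1 + 1 = +2
Difference: +1 − (+2) = -1.

-1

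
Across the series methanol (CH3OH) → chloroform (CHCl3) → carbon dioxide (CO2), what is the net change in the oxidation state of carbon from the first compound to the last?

Carbon oxidation states along the series — methanol: -2, chloroform: +2, carbon dioxide: +4.
Net change = +4 − (-2) = +6.

+6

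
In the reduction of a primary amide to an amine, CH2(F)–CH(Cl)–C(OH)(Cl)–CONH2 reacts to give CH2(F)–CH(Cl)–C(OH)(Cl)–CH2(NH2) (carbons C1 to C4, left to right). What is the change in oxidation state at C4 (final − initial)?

-4

Before: C4 has 1 bond to C, 2 bonds to O, 1 bond to N → oxidation state +3.
After: C4 has 1 bond to C, 2 bonds to H, 1 bond to N → oxidation state -1.
Δ = -1 − (+3) = -4, so this is a reduction at C4.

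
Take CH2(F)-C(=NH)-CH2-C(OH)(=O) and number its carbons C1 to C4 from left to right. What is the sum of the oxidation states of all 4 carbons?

+2

Assign +1 per bond to O/N/halogen, −1 per bond to H or an electropositive element, and 0 per bond to carbon. Tallying each carbon:
C1: 1C, 2H, 1F → 0 − 2 + 1 = -1
C2: 2C, 2N → 0 + 2 = +2
C3: 2C, 2H → 0 − 2 = -2
C4: 1C, 3O → 0 + 3 = +3
Sum = -1 + 2 − 2 + 3 = +2.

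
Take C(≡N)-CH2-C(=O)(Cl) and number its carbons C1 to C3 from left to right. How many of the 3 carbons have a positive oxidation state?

Assign +1 per bond to O/N/halogen, −1 per bond to H or an electropositive element, and 0 per bond to carbon. Tallying each carbon:
C1: 1C, 3N → 0 + 3 = +3
C2: 2C, 2H → 0 − 2 = -2
C3: 1C, 2O, 1Cl → 0 + 2 + 1 = +3
2 carbons (C1, C3) meet the condition.

2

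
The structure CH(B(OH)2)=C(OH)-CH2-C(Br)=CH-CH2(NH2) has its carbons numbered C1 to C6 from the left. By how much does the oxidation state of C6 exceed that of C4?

-2

C6: 1C, 2H, 1N → 0 − 2 + 1 = -1
C4: 3C, 1Br → 0 + 1 = +1
Difference: -1 − (+1) = -2.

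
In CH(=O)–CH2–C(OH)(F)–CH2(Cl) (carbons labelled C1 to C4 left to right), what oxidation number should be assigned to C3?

C3 has one bond to C (0), one bond to C (0), one bond to O (+1), one bond to F (+1).
Oxidation state = 0 + 0 + 1 + 1 = +2.

+2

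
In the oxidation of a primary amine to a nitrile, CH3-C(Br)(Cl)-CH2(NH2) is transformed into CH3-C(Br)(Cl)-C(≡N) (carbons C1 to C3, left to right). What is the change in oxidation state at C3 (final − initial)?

+4

Before: C3 has 1 bond to C, 2 bonds to H, 1 bond to N → oxidation state -1.
After: C3 has 1 bond to C, 3 bonds to N → oxidation state +3.
Δ = +3 − (-1) = +4, so this is an oxidation at C3.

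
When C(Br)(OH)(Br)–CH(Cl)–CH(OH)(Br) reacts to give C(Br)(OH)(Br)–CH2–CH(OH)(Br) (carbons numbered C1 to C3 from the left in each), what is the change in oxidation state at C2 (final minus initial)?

-2

Before: C2 has 2 bonds to C, 1 bond to H, 1 bond to Cl → oxidation state 0.
After: C2 has 2 bonds to C, 2 bonds to H → oxidation state -2.
Δ = -2 − (0) = -2, so this is a reduction at C2.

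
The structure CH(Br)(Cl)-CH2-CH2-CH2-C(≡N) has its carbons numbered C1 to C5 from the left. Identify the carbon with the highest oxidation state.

C5

Assign +1 per bond to O/N/halogen, −1 per bond to H or an electropositive element, and 0 per bond to carbon. Tallying each carbon:
C1: 1C, 1H, 1Cl, 1Br → 0 − 1 + 1 + 1 = +1
C2: 2C, 2H → 0 − 2 = -2
C3: 2C, 2H → 0 − 2 = -2
C4: 2C, 2H → 0 − 2 = -2
C5: 1C, 3N → 0 + 3 = +3
The most oxidised carbon is C5 at +3.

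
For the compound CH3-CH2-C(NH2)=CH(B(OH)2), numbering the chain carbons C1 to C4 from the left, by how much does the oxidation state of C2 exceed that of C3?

C2: 2C, 2H → 0 − 2 = -2
C3: 3C, 1N → 0 + 1 = +1
Difference: -2 − (+1) = -3.

-3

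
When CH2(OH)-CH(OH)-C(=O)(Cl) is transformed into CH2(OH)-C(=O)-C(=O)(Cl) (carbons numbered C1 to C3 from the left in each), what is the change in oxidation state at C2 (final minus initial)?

+2

Before: C2 has 2 bonds to C, 1 bond to H, 1 bond to O → oxidation state 0.
After: C2 has 2 bonds to C, 2 bonds to O → oxidation state +2.
Δ = +2 − (0) = +2, so this is an oxidation at C2.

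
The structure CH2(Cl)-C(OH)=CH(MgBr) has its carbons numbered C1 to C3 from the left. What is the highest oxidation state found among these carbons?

Count +1 for every bond to an atom more electronegative than carbon and −1 for every bond to one less electronegative; C–C bonds are 0. Tallying each carbon:
C1: 1C, 2H, 1Cl → 0 − 2 + 1 = -1
C2: 3C, 1O → 0 + 1 = +1
C3: 2C, 1H, 1Mg → 0 − 1 − 1 = -2
The highest value is +1.

+1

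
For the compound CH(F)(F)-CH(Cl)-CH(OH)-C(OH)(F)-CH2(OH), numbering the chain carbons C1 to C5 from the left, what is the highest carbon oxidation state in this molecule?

Assign +1 per bond to O/N/halogen, −1 per bond to H or an electropositive element, and 0 per bond to carbon. Tallying each carbon:
C1: 1C, 1H, 2F → 0 − 1 + 2 = +1
C2: 2C, 1H, 1Cl → 0 − 1 + 1 = 0
C3: 2C, 1H, 1O → 0 − 1 + 1 = 0
C4: 2C, 1O, 1F → 0 + 1 + 1 = +2
C5: 1C, 2H, 1O → 0 − 2 + 1 = -1
The highest value is +2.

+2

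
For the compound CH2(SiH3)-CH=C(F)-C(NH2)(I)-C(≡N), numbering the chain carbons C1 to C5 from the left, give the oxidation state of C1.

C1 has one bond to C (0), one bond to H (-1), one bond to H (-1), one bond to Si (-1).
Oxidation state = 0 − 1 − 1 − 1 = -3.

-3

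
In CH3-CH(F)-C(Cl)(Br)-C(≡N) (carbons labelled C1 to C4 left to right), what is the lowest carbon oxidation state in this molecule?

Each bond to a more electronegative atom (O, N, halogen) counts +1, each bond to a less electronegative atom (H, metal, B, Si) counts −1, and each C–C bond counts 0. Tallying each carbon:
C1: 1C, 3H → 0 − 3 = -3
C2: 2C, 1H, 1F → 0 − 1 + 1 = 0
C3: 2C, 1Cl, 1Br → 0 + 1 + 1 = +2
C4: 1C, 3N → 0 + 3 = +3
The lowest value is -3.

-3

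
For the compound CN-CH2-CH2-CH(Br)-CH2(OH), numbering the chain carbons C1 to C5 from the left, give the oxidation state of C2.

-2

Assign +1 per bond to O/N/halogen, −1 per bond to H or an electropositive element, and 0 per bond to carbon.
C2 has one bond to C (0), one bond to C (0), one bond to H (-1), one bond to H (-1).
Oxidation state = 0 + 0 − 1 − 1 = -2.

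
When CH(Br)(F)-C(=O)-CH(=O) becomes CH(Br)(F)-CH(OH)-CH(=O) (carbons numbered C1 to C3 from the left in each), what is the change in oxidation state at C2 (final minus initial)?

-2

Before: C2 has 2 bonds to C, 2 bonds to O → oxidation state +2.
After: C2 has 2 bonds to C, 1 bond to H, 1 bond to O → oxidation state 0.
Δ = 0 − (+2) = -2, so this is a reduction at C2.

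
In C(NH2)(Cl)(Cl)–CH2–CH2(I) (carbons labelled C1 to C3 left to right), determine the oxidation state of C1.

Count +1 for every bond to an atom more electronegative than carbon and −1 for every bond to one less electronegative; C–C bonds are 0.
C1 has one bond to C (0), one bond to N (+1), one bond to Cl (+1), one bond to Cl (+1).
Oxidation state = 0 + 1 + 1 + 1 = +3.

+3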